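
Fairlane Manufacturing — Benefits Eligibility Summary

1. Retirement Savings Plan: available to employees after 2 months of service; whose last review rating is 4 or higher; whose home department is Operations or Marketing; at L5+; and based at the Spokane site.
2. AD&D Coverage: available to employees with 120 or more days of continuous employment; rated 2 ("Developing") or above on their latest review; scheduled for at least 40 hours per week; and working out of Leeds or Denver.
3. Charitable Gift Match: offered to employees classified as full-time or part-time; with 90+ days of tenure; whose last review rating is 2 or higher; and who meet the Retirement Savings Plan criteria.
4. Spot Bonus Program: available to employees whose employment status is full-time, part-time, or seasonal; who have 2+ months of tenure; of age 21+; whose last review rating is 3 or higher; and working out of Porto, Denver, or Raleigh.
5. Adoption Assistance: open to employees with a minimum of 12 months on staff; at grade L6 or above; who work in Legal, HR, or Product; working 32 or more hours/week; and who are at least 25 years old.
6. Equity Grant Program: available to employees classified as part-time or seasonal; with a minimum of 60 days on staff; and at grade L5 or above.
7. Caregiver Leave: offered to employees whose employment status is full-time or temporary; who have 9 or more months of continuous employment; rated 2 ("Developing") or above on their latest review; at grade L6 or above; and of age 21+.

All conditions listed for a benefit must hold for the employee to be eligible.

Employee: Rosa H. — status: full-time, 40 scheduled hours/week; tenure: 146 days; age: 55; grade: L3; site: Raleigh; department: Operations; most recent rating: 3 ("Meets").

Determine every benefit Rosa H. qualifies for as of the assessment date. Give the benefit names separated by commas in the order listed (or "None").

Retirement Savings Plan — service 146 days ≥ 2 months (≈60 days) ✓; rating 3 < 4 ✗ → not eligible.
AD&D Coverage — service 146 days ≥ 120 days ✓; rating 3 ≥ 2 ✓; 40 hrs/wk ≥ 40 ✓; site Raleigh ✗ (not Leeds or Denver) → not eligible.
Charitable Gift Match — status full-time ✓; service 146 days ≥ 90 days ✓; rating 3 ≥ 2 ✓; not eligible for Retirement Savings Plan ✗ → not eligible.
Spot Bonus Program — status full-time ✓; service 146 days ≥ 2 months (≈60 days) ✓; age 55 ≥ 21 ✓; rating 3 ≥ 3 ✓; site Raleigh ✓ → eligible.
Adoption Assistance — service 146 days < 12 months (≈360 days) ✗ → not eligible.
Equity Grant Program — status full-time ✗ (requires part-time or seasonal) → not eligible.
Caregiver Leave — status full-time ✓; service 146 days < 9 months (≈270 days) ✗ → not eligible.

Spot Bonus Program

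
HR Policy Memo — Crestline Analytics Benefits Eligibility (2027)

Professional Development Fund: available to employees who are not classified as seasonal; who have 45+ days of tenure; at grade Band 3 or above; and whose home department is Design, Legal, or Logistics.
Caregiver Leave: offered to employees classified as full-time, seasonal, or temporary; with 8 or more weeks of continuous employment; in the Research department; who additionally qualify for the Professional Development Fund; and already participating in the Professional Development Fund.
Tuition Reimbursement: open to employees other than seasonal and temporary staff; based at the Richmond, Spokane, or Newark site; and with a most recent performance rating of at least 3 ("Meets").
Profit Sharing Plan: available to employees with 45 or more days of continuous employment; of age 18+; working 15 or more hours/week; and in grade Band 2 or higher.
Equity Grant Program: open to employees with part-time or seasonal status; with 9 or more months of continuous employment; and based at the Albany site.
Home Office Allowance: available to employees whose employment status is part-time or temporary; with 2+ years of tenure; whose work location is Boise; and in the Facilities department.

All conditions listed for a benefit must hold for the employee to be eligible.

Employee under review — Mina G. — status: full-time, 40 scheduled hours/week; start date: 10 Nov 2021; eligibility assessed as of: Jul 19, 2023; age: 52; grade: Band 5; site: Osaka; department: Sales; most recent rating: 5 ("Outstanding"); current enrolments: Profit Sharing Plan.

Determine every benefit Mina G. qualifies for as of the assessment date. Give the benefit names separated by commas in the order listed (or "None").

Service from 10 Nov 2021 to Jul 19, 2023: 616 days.
Professional Development Fund — status full-time ✓ (not excluded); service 616 days ≥ 45 days ✓; grade Band 5 ≥ Band 3 ✓; dept Sales ✗ → not eligible.
Caregiver Leave — status full-time ✓; service 616 days ≥ 8 weeks (≈56 days) ✓; dept Sales ✗ → not eligible.
Tuition Reimbursement — status full-time ✓ (not excluded); site Osaka ✗ (not Richmond, Spokane, or Newark) → not eligible.
Profit Sharing Plan — service 616 days ≥ 45 days ✓; age 52 ≥ 18 ✓; 40 hrs/wk ≥ 15 ✓; grade Band 5 ≥ Band 2 ✓ → eligible.
Equity Grant Program — status full-time ✗ (requires part-time or seasonal) → not eligible.
Home Office Allowance — status full-time ✗ (requires part-time or temporary) → not eligible.

Profit Sharing Plan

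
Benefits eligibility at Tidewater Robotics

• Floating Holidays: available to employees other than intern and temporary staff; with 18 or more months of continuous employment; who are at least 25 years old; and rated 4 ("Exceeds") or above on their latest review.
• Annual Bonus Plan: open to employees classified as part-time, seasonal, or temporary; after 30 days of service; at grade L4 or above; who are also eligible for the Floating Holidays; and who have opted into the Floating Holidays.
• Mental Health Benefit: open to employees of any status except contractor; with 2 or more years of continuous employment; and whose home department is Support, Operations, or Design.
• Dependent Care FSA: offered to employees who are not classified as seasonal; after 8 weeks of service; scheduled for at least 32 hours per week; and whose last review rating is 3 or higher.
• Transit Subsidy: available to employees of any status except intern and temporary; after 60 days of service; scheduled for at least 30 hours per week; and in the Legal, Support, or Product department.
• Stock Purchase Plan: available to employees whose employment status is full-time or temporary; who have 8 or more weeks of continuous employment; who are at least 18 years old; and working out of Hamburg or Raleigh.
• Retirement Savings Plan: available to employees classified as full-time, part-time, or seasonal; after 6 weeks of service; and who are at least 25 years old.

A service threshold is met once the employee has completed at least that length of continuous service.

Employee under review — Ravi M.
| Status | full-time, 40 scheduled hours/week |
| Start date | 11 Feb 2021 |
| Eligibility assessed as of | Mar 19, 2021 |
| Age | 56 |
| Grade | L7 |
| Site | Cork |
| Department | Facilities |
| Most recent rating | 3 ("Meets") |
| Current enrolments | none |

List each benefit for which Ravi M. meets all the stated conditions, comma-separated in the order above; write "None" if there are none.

Service from 11 Feb 2021 to Mar 19, 2021: 36 days.
Floating Holidays — status full-time ✓ (not excluded); service 36 days < 18 months (≈540 days) ✗ → not eligible.
Annual Bonus Plan — status full-time ✗ (requires part-time, seasonal, or temporary) → not eligible.
Mental Health Benefit — status full-time ✓ (not excluded); service 36 days < 2 years (≈730 days) ✗ → not eligible.
Dependent Care FSA — status full-time ✓ (not excluded); service 36 days < 8 weeks (≈56 days) ✗ → not eligible.
Transit Subsidy — status full-time ✓ (not excluded); service 36 days < 60 days ✗ → not eligible.
Stock Purchase Plan — status full-time ✓; service 36 days < 8 weeks (≈56 days) ✗ → not eligible.
Retirement Savings Plan — status full-time ✓; service 36 days < 6 weeks (≈42 days) ✗ → not eligible.

None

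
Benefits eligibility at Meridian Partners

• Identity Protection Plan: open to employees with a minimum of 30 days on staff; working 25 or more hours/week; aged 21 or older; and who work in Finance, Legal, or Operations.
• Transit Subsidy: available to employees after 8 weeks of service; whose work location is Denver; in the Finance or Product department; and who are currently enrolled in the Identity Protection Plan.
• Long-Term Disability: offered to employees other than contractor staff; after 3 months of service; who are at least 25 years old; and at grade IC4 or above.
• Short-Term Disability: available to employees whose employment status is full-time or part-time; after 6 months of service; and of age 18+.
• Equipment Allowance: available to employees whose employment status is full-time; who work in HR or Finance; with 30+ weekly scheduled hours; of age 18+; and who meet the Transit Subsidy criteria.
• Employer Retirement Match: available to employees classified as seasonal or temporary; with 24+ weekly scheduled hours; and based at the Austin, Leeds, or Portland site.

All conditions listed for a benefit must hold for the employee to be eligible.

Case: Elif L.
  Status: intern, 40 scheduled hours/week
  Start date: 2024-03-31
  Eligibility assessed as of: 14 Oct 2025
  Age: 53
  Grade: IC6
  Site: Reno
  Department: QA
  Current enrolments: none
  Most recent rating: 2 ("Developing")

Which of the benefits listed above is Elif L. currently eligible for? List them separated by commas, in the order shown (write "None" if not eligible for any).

Service from 2024-03-31 to 14 Oct 2025: 562 days.
Identity Protection Plan — service 562 days ≥ 30 days ✓; 40 hrs/wk ≥ 25 ✓; age 53 ≥ 21 ✓; dept QA ✗ → not eligible.
Transit Subsidy — service 562 days ≥ 8 weeks (≈56 days) ✓; site Reno ✗ (not Denver) → not eligible.
Long-Term Disability — status intern ✓ (not excluded); service 562 days ≥ 3 months (≈90 days) ✓; age 53 ≥ 25 ✓; grade IC6 ≥ IC4 ✓ → eligible.
Short-Term Disability — status intern ✗ (requires full-time or part-time) → not eligible.
Equipment Allowance — status intern ✗ (requires full-time) → not eligible.
Employer Retirement Match — status intern ✗ (requires seasonal or temporary) → not eligible.

Long-Term Disability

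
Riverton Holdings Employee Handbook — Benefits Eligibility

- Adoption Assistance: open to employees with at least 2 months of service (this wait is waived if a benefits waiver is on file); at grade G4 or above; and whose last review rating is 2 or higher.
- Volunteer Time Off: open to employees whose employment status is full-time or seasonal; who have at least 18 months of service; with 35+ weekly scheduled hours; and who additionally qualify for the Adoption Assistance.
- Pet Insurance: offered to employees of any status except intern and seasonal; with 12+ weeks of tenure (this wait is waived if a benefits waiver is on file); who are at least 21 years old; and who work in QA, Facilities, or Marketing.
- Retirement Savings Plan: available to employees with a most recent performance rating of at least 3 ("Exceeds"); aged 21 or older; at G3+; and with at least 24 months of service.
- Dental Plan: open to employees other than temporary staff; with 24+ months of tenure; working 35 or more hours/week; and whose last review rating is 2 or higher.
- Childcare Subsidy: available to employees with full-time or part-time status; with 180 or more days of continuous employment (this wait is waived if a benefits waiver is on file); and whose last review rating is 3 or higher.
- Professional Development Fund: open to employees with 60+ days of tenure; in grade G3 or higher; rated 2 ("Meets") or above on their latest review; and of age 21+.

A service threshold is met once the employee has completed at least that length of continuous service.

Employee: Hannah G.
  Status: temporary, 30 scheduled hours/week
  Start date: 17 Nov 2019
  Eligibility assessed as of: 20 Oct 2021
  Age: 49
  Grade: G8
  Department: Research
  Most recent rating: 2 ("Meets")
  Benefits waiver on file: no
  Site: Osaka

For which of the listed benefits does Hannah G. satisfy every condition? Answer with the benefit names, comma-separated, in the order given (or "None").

Service from 17 Nov 2019 to 20 Oct 2021: 703 days.
Adoption Assistance — no waiver, service 703 days ≥ 2 months (≈60 days) ✓; grade G8 ≥ G4 ✓; rating 2 ≥ 2 ✓ → eligible.
Volunteer Time Off — status temporary ✗ (requires full-time or seasonal) → not eligible.
Pet Insurance — status temporary ✓ (not excluded); no waiver, service 703 days ≥ 12 weeks (≈84 days) ✓; age 49 ≥ 21 ✓; dept Research ✗ → not eligible.
Retirement Savings Plan — rating 2 < 3 ✗ → not eligible.
Dental Plan — status temporary ✗ (excluded) → not eligible.
Childcare Subsidy — status temporary ✗ (requires full-time or part-time) → not eligible.
Professional Development Fund — service 703 days ≥ 60 days ✓; grade G8 ≥ G3 ✓; rating 2 ≥ 2 ✓; age 49 ≥ 21 ✓ → eligible.

Adoption Assistance, Professional Development Fund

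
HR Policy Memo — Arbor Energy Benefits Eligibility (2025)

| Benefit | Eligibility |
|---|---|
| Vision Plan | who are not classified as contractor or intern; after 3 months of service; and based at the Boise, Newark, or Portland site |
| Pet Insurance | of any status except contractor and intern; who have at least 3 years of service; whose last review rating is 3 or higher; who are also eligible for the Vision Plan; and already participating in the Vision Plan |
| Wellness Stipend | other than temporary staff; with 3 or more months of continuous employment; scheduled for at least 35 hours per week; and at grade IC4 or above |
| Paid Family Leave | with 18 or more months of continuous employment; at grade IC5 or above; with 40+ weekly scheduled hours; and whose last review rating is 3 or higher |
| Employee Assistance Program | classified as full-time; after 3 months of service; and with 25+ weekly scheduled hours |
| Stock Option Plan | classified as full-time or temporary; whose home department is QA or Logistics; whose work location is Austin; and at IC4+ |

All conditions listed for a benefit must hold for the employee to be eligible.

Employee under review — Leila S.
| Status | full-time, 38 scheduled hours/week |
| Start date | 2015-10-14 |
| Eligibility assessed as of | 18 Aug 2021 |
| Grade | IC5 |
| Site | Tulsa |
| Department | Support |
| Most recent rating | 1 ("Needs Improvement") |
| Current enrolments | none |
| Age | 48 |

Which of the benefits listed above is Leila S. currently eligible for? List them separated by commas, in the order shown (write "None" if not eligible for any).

Service from 2015-10-14 to 18 Aug 2021: 2135 days.
Vision Plan — status full-time ✓ (not excluded); service 2135 days ≥ 3 months (≈90 days) ✓; site Tulsa ✗ (not Boise, Newark, or Portland) → not eligible.
Pet Insurance — status full-time ✓ (not excluded); service 2135 days ≥ 3 years (≈1095 days) ✓; rating 1 < 3 ✗ → not eligible.
Wellness Stipend — status full-time ✓ (not excluded); service 2135 days ≥ 3 months (≈90 days) ✓; 38 hrs/wk ≥ 35 ✓; grade IC5 ≥ IC4 ✓ → eligible.
Paid Family Leave — service 2135 days ≥ 18 months (≈540 days) ✓; grade IC5 ≥ IC5 ✓; 38 hrs/wk < 40 ✗ → not eligible.
Employee Assistance Program — status full-time ✓; service 2135 days ≥ 3 months (≈90 days) ✓; 38 hrs/wk ≥ 25 ✓ → eligible.
Stock Option Plan — status full-time ✓; dept Support ✗ → not eligible.

Wellness Stipend, Employee Assistance Program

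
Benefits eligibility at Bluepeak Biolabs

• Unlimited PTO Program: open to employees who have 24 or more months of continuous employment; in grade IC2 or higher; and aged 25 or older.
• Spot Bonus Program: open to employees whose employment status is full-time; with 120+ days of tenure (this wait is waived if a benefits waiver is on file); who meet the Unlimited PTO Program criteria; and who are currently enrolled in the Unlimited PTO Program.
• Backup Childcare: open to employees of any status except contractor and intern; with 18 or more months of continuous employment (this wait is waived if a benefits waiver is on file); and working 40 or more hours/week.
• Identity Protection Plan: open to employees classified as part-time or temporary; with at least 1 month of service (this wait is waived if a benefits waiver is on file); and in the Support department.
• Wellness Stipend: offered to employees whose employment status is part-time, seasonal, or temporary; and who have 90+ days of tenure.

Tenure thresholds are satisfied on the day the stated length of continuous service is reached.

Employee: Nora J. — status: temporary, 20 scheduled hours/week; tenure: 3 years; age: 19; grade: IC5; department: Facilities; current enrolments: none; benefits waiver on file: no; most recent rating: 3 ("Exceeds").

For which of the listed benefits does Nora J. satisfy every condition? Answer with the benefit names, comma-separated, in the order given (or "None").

Wellness Stipend

Unlimited PTO Program — service 3 years ≥ 24 months (≈720 days) ✓; grade IC5 ≥ IC2 ✓; age 19 < 25 ✗ → not eligible.
Spot Bonus Program — status temporary ✗ (requires full-time) → not eligible.
Backup Childcare — status temporary ✓ (not excluded); no waiver, service 3 years ≥ 18 months (≈540 days) ✓; 20 hrs/wk < 40 ✗ → not eligible.
Identity Protection Plan — status temporary ✓; no waiver, service 3 years ≥ 1 month (≈30 days) ✓; dept Facilities ✗ → not eligible.
Wellness Stipend — status temporary ✓; service 3 years ≥ 90 days ✓ → eligible.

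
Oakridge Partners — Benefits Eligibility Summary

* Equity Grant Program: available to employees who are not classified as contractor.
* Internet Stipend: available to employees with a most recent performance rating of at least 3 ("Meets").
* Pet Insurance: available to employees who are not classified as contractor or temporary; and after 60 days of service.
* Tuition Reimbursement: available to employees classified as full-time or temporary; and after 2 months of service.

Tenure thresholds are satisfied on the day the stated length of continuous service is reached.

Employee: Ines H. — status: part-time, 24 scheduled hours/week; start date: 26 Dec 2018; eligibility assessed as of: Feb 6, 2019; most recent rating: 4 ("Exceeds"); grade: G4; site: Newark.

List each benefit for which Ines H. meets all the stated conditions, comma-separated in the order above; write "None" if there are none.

Service from 26 Dec 2018 to Feb 6, 2019: 42 days.
Equity Grant Program — status part-time ✓ (not excluded) → eligible.
Internet Stipend — rating 4 ≥ 3 ✓ → eligible.
Pet Insurance — status part-time ✓ (not excluded); service 42 days < 60 days ✗ → not eligible.
Tuition Reimbursement — status part-time ✗ (requires full-time or temporary) → not eligible.

Equity Grant Program, Internet Stipend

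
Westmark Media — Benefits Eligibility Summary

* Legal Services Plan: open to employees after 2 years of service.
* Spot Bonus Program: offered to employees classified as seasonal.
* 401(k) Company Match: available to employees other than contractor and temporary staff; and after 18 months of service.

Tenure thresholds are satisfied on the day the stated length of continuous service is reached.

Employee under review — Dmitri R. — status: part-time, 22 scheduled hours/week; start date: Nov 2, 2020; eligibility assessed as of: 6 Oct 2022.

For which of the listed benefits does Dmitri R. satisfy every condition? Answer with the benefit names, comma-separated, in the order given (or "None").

Service from Nov 2, 2020 to 6 Oct 2022: 703 days.
Legal Services Plan — service 703 days < 2 years (≈730 days) ✗ → not eligible.
Spot Bonus Program — status part-time ✗ (requires seasonal) → not eligible.
401(k) Company Match — status part-time ✓ (not excluded); service 703 days ≥ 18 months (≈540 days) ✓ → eligible.

401(k) Company Match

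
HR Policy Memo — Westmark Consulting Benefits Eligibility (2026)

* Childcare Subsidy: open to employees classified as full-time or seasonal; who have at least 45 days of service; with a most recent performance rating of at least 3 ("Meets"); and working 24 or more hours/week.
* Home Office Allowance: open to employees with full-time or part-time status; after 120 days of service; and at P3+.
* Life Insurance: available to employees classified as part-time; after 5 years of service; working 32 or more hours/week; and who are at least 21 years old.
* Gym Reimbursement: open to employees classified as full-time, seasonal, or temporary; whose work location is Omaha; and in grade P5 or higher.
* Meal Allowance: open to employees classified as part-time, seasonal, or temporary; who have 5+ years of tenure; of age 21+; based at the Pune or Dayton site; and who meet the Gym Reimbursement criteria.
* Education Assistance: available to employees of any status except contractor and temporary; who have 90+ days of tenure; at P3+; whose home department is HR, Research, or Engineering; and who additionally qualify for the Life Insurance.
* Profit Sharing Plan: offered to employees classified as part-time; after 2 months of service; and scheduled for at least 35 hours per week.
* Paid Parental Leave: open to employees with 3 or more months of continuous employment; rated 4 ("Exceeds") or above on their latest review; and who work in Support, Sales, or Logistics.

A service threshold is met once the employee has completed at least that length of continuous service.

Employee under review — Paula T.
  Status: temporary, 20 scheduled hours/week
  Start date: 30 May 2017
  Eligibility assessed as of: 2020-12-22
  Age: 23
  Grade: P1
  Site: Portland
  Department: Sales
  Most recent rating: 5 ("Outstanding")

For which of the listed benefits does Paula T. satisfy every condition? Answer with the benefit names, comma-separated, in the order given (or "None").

Service from 30 May 2017 to 2020-12-22: 1302 days.
Childcare Subsidy — status temporary ✗ (requires full-time or seasonal) → not eligible.
Home Office Allowance — status temporary ✗ (requires full-time or part-time) → not eligible.
Life Insurance — status temporary ✗ (requires part-time) → not eligible.
Gym Reimbursement — status temporary ✓; site Portland ✗ (not Omaha) → not eligible.
Meal Allowance — status temporary ✓; service 1302 days < 5 years (≈1825 days) ✗ → not eligible.
Education Assistance — status temporary ✗ (excluded) → not eligible.
Profit Sharing Plan — status temporary ✗ (requires part-time) → not eligible.
Paid Parental Leave — service 1302 days ≥ 3 months (≈90 days) ✓; rating 5 ≥ 4 ✓; dept Sales ✓ → eligible.

Paid Parental Leave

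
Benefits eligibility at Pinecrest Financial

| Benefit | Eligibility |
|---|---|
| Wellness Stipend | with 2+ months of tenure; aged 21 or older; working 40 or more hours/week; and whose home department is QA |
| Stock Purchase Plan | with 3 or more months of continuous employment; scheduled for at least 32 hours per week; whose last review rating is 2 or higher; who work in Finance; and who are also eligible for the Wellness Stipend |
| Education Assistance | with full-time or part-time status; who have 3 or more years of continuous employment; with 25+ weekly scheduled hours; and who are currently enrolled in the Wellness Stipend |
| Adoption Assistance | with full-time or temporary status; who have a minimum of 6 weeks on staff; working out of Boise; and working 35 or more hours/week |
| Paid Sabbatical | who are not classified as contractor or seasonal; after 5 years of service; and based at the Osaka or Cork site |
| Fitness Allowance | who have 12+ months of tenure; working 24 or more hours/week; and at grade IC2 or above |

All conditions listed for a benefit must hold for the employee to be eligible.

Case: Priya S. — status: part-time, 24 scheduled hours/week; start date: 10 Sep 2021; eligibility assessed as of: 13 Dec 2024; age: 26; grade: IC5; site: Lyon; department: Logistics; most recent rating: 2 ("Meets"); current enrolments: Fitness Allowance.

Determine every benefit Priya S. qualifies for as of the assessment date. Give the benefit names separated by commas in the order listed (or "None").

Fitness Allowance

Service from 10 Sep 2021 to 13 Dec 2024: 1190 days.
Wellness Stipend — service 1190 days ≥ 2 months (≈60 days) ✓; age 26 ≥ 21 ✓; 24 hrs/wk < 40 ✗ → not eligible.
Stock Purchase Plan — service 1190 days ≥ 3 months (≈90 days) ✓; 24 hrs/wk < 32 ✗ → not eligible.
Education Assistance — status part-time ✓; service 1190 days ≥ 3 years (≈1095 days) ✓; 24 hrs/wk < 25 ✗ → not eligible.
Adoption Assistance — status part-time ✗ (requires full-time or temporary) → not eligible.
Paid Sabbatical — status part-time ✓ (not excluded); service 1190 days < 5 years (≈1825 days) ✗ → not eligible.
Fitness Allowance — service 1190 days ≥ 12 months (≈360 days) ✓; 24 hrs/wk ≥ 24 ✓; grade IC5 ≥ IC2 ✓ → eligible.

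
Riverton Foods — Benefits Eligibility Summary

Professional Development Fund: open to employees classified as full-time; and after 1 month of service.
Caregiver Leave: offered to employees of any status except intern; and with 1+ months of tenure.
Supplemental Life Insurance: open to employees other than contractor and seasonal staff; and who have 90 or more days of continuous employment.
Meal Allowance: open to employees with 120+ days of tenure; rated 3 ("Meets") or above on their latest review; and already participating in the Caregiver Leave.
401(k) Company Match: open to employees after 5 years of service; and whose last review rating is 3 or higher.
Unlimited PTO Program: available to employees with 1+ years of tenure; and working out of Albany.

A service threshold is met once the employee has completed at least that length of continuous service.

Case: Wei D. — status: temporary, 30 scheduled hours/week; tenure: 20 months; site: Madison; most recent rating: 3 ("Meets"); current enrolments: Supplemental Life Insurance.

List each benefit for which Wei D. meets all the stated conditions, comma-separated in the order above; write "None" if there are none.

Caregiver Leave, Supplemental Life Insurance

Professional Development Fund — status temporary ✗ (requires full-time) → not eligible.
Caregiver Leave — status temporary ✓ (not excluded); service 20 months ≥ 1 month ✓ → eligible.
Supplemental Life Insurance — status temporary ✓ (not excluded); service 20 months ≥ 90 days ✓ → eligible.
Meal Allowance — service 20 months ≥ 120 days ✓; rating 3 ≥ 3 ✓; not enrolled in Caregiver Leave ✗ → not eligible.
401(k) Company Match — service 20 months < 5 years (≈1825 days) ✗ → not eligible.
Unlimited PTO Program — service 20 months ≥ 1 year (≈365 days) ✓; site Madison ✗ (not Albany) → not eligible.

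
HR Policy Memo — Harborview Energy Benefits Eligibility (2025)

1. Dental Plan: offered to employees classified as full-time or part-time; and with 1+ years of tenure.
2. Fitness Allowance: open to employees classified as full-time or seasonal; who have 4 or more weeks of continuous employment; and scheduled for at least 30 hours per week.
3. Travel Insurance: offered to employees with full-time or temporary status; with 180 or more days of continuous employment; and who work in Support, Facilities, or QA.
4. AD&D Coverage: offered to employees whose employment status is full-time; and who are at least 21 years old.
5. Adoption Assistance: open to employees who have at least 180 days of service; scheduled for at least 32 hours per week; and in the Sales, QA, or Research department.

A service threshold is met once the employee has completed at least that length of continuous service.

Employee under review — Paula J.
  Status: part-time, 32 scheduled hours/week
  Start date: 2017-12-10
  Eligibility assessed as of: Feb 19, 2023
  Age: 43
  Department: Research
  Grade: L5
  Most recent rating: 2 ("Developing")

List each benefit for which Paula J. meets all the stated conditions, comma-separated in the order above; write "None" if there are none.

Dental Plan, Adoption Assistance

Service from 2017-12-10 to Feb 19, 2023: 1897 days.
Dental Plan — status part-time ✓; service 1897 days ≥ 1 year (≈365 days) ✓ → eligible.
Fitness Allowance — status part-time ✗ (requires full-time or seasonal) → not eligible.
Travel Insurance — status part-time ✗ (requires full-time or temporary) → not eligible.
AD&D Coverage — status part-time ✗ (requires full-time) → not eligible.
Adoption Assistance — service 1897 days ≥ 180 days ✓; 32 hrs/wk ≥ 32 ✓; dept Research ✓ → eligible.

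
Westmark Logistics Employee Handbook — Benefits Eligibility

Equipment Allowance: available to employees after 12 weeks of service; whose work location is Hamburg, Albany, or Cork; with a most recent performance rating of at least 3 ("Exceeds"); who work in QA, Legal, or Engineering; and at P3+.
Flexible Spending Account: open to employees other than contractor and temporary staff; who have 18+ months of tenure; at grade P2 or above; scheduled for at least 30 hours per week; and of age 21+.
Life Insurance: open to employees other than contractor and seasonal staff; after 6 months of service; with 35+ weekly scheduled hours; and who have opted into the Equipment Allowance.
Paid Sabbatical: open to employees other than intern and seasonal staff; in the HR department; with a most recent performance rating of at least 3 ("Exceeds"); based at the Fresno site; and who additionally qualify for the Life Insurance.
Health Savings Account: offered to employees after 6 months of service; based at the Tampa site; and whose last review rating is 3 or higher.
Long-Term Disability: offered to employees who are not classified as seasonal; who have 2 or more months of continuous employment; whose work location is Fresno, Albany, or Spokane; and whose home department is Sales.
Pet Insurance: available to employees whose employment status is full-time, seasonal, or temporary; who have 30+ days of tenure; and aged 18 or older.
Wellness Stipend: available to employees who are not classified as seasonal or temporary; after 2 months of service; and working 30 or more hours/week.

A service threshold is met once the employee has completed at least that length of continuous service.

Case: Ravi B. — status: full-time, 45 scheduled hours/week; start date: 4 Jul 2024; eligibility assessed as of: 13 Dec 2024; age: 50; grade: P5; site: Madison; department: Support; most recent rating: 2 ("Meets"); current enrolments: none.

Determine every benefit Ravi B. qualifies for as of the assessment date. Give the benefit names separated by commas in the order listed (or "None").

Pet Insurance, Wellness Stipend

Service from 4 Jul 2024 to 13 Dec 2024: 162 days.
Equipment Allowance — service 162 days ≥ 12 weeks (≈84 days) ✓; site Madison ✗ (not Hamburg, Albany, or Cork) → not eligible.
Flexible Spending Account — status full-time ✓ (not excluded); service 162 days < 18 months (≈540 days) ✗ → not eligible.
Life Insurance — status full-time ✓ (not excluded); service 162 days < 6 months (≈180 days) ✗ → not eligible.
Paid Sabbatical — status full-time ✓ (not excluded); dept Support ✗ → not eligible.
Health Savings Account — service 162 days < 6 months (≈180 days) ✗ → not eligible.
Long-Term Disability — status full-time ✓ (not excluded); service 162 days ≥ 2 months (≈60 days) ✓; site Madison ✗ (not Fresno, Albany, or Spokane) → not eligible.
Pet Insurance — status full-time ✓; service 162 days ≥ 30 days ✓; age 50 ≥ 18 ✓ → eligible.
Wellness Stipend — status full-time ✓ (not excluded); service 162 days ≥ 2 months (≈60 days) ✓; 45 hrs/wk ≥ 30 ✓ → eligible.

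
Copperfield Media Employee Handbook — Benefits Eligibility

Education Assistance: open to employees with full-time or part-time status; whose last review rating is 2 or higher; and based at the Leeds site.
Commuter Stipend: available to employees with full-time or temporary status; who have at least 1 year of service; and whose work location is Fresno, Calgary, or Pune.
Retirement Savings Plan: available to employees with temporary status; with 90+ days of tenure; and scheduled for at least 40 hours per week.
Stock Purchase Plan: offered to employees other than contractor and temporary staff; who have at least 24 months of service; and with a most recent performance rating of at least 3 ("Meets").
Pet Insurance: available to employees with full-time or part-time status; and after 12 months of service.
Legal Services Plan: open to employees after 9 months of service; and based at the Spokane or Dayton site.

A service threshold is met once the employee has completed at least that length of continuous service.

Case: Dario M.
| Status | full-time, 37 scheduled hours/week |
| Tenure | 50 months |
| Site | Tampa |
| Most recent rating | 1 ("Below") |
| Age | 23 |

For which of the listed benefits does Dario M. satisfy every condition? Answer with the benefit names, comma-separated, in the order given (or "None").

Education Assistance — status full-time ✓; rating 1 < 2 ✗ → not eligible.
Commuter Stipend — status full-time ✓; service 50 months ≥ 1 year (≈365 days) ✓; site Tampa ✗ (not Fresno, Calgary, or Pune) → not eligible.
Retirement Savings Plan — status full-time ✗ (requires temporary) → not eligible.
Stock Purchase Plan — status full-time ✓ (not excluded); service 50 months ≥ 24 months ✓; rating 1 < 3 ✗ → not eligible.
Pet Insurance — status full-time ✓; service 50 months ≥ 12 months ✓ → eligible.
Legal Services Plan — service 50 months ≥ 9 months ✓; site Tampa ✗ (not Spokane or Dayton) → not eligible.

Pet Insurance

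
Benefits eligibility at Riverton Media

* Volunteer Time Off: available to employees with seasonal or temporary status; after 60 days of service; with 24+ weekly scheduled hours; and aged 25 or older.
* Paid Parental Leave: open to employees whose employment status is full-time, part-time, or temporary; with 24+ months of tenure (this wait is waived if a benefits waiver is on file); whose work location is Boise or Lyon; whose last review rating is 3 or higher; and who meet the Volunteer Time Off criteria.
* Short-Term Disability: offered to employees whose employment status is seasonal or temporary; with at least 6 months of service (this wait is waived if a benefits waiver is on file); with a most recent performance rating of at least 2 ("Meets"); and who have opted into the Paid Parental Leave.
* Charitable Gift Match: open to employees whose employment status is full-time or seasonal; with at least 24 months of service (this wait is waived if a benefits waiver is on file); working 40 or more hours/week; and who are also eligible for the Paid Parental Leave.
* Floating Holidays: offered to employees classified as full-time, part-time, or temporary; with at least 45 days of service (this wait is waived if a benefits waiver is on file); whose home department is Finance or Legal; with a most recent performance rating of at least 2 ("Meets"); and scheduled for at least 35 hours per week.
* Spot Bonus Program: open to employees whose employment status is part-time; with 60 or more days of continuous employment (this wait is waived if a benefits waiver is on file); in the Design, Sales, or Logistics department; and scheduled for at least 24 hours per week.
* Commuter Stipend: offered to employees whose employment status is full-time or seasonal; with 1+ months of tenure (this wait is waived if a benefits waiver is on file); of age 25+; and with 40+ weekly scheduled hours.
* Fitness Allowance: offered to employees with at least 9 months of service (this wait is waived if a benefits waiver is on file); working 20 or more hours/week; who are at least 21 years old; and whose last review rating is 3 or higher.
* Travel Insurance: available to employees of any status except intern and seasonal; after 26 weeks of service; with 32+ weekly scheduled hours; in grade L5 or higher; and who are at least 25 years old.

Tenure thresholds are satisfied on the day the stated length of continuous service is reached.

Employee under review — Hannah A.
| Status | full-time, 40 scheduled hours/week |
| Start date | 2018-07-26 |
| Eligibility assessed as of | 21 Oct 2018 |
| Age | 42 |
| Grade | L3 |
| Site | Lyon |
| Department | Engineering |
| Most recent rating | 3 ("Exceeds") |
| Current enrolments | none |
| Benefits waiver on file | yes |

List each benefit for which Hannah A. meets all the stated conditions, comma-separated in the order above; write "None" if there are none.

Service from 2018-07-26 to 21 Oct 2018: 87 days.
Volunteer Time Off — status full-time ✗ (requires seasonal or temporary) → not eligible.
Paid Parental Leave — status full-time ✓; benefits waiver on file ✓; site Lyon ✓; rating 3 ≥ 3 ✓; not eligible for Volunteer Time Off ✗ → not eligible.
Short-Term Disability — status full-time ✗ (requires seasonal or temporary) → not eligible.
Charitable Gift Match — status full-time ✓; benefits waiver on file ✓; 40 hrs/wk ≥ 40 ✓; not eligible for Paid Parental Leave ✗ → not eligible.
Floating Holidays — status full-time ✓; benefits waiver on file ✓; dept Engineering ✗ → not eligible.
Spot Bonus Program — status full-time ✗ (requires part-time) → not eligible.
Commuter Stipend — status full-time ✓; benefits waiver on file ✓; age 42 ≥ 25 ✓; 40 hrs/wk ≥ 40 ✓ → eligible.
Fitness Allowance — benefits waiver on file ✓; 40 hrs/wk ≥ 20 ✓; age 42 ≥ 21 ✓; rating 3 ≥ 3 ✓ → eligible.
Travel Insurance — status full-time ✓ (not excluded); service 87 days < 26 weeks (≈182 days) ✗ → not eligible.

Commuter Stipend, Fitness Allowance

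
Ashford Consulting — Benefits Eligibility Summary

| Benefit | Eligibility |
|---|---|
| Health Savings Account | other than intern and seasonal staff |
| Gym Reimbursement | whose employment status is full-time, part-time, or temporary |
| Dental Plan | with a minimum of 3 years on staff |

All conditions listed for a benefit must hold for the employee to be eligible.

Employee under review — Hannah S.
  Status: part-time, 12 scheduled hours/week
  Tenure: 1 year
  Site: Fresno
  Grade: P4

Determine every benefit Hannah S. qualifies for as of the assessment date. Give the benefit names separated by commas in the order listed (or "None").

Health Savings Account — status part-time ✓ (not excluded) → eligible.
Gym Reimbursement — status part-time ✓ → eligible.
Dental Plan — service 1 year < 3 years ✗ → not eligible.

Health Savings Account, Gym Reimbursement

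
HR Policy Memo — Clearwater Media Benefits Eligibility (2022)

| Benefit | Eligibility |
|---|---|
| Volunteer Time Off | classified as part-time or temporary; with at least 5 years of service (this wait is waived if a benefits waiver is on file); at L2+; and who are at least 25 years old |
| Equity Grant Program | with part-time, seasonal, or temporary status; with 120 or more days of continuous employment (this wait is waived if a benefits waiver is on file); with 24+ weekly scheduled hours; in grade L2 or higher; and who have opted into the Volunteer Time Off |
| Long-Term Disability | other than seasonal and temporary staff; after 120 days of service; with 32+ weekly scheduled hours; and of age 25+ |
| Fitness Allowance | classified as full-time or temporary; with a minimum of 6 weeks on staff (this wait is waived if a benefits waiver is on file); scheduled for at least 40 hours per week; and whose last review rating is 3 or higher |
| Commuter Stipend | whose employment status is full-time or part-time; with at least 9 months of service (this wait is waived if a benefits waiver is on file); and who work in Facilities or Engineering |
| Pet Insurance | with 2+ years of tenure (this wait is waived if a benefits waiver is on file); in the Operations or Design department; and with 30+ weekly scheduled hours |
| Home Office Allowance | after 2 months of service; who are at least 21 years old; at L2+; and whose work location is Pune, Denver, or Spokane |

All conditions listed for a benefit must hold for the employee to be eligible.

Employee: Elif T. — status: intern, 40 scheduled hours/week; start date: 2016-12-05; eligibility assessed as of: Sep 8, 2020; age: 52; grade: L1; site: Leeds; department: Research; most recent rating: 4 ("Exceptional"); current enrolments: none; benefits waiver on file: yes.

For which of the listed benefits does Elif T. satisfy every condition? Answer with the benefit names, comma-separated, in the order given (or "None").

Long-Term Disability

Service from 2016-12-05 to Sep 8, 2020: 1373 days.
Volunteer Time Off — status intern ✗ (requires part-time or temporary) → not eligible.
Equity Grant Program — status intern ✗ (requires part-time, seasonal, or temporary) → not eligible.
Long-Term Disability — status intern ✓ (not excluded); service 1373 days ≥ 120 days ✓; 40 hrs/wk ≥ 32 ✓; age 52 ≥ 25 ✓ → eligible.
Fitness Allowance — status intern ✗ (requires full-time or temporary) → not eligible.
Commuter Stipend — status intern ✗ (requires full-time or part-time) → not eligible.
Pet Insurance — benefits waiver on file ✓; dept Research ✗ → not eligible.
Home Office Allowance — service 1373 days ≥ 2 months (≈60 days) ✓; age 52 ≥ 21 ✓; grade L1 < L2 ✗ → not eligible.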